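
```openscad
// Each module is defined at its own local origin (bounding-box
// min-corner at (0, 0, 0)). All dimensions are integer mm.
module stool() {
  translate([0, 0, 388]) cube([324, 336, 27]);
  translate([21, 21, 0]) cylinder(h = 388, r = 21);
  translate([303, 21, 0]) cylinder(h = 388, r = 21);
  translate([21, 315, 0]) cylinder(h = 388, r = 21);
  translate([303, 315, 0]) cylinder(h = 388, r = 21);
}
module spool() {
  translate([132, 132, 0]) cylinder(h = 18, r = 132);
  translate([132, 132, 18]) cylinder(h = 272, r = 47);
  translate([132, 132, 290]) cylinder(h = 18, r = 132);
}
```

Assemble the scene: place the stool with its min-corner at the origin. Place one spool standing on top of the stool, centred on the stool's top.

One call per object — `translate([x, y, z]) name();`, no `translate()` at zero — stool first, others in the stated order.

stool();
translate([30, 36, 415]) spool();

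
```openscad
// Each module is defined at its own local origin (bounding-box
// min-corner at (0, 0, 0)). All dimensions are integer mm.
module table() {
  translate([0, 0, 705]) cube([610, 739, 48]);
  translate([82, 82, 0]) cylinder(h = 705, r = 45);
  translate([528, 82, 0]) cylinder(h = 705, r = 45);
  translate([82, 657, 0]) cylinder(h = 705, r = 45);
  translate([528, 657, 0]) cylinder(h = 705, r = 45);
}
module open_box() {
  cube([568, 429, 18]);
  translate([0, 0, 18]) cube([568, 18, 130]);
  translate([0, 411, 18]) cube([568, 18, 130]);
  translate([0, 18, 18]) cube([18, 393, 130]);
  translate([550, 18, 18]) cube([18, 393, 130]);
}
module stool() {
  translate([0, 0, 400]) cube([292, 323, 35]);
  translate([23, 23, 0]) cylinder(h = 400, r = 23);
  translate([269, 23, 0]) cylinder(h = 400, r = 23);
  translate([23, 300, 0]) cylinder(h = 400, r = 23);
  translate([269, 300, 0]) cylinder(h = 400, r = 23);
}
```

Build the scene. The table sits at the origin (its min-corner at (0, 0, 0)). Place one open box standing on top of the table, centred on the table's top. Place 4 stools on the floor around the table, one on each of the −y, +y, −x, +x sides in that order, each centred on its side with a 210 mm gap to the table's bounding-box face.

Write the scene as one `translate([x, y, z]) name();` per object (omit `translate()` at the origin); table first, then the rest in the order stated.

table();
translate([21, 155, 753]) open_box();
translate([159, -533, 0]) stool();
translate([159, 949, 0]) stool();
translate([-502, 208, 0]) stool();
translate([820, 208, 0]) stool();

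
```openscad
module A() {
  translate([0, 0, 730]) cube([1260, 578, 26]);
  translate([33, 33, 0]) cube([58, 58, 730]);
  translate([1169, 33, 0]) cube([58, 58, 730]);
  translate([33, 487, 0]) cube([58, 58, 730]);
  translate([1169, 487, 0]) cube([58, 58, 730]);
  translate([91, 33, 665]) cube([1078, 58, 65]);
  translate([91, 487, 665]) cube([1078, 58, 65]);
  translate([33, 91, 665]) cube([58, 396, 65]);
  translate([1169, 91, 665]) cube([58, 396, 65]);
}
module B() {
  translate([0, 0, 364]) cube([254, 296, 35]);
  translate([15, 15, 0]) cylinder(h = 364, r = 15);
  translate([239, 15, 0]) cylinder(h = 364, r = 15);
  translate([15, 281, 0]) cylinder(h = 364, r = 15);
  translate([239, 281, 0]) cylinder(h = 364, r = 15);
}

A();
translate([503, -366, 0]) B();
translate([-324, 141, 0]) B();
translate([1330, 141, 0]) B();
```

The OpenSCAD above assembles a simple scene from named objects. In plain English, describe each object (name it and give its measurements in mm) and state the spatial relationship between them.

A is a table: top 1260 mm (x) × 578 mm (y), 26 mm thick, upper face at z = 756 mm, on four 58×58 mm square legs, each inset 33 mm from the nearest pair of top edges, running from z = 0 to the bottom of the top. Four apron rails, 58 mm thick and 65 mm tall, run between adjacent legs with their top edges flush with the underside of the top and their outer faces flush with the legs' outer faces.

B is a four-legged stool. The seat is 254×296 mm, 35 mm thick, top at z = 399 mm. It stands on four round legs, each 30 mm in diameter, from z = 0 to the seat underside, each leg's axis is inset half a diameter from the nearest pair of seat edges (so the leg's bounding box is flush with the corner).

Three stools sit around the table at the −y, −x, +x sides.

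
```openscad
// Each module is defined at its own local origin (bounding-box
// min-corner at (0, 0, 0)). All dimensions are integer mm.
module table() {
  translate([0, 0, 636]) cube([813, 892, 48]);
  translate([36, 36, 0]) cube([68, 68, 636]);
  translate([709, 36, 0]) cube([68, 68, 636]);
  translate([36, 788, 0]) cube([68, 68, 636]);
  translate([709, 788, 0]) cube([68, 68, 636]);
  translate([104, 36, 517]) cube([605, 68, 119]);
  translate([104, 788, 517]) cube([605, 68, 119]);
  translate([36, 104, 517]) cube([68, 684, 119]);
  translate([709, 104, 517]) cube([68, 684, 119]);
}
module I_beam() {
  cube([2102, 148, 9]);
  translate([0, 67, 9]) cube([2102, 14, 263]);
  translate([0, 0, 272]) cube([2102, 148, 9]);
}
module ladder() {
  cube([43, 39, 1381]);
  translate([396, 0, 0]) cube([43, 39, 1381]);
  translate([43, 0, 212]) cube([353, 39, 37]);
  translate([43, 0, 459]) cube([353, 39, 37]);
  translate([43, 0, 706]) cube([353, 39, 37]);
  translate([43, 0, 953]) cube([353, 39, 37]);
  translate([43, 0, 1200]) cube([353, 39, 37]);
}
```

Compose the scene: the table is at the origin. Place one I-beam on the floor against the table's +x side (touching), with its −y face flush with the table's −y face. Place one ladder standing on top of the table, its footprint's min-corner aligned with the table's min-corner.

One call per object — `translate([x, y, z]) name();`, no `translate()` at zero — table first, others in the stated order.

table();
translate([813, 0, 0]) I_beam();
translate([0, 0, 684]) ladder();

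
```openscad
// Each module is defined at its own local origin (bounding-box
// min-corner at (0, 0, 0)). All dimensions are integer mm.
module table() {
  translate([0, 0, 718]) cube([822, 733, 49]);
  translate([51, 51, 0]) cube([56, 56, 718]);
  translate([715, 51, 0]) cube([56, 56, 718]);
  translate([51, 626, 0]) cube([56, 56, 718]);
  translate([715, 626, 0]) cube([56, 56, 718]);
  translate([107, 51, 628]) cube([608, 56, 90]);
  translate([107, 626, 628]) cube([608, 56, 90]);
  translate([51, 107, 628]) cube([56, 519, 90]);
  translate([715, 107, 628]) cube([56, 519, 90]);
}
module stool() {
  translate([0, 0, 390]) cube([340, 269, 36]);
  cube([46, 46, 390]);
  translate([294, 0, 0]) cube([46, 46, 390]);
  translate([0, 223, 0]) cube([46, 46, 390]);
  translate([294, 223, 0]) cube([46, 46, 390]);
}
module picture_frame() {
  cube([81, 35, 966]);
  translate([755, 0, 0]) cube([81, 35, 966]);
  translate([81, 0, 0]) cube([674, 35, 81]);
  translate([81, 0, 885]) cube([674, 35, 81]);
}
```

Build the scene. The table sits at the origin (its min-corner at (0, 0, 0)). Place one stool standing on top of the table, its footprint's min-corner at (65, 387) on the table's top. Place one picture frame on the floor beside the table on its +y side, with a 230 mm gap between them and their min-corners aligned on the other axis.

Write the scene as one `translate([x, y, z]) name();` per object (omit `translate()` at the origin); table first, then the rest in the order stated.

table();
translate([65, 387, 767]) stool();
translate([0, 963, 0]) picture_frame();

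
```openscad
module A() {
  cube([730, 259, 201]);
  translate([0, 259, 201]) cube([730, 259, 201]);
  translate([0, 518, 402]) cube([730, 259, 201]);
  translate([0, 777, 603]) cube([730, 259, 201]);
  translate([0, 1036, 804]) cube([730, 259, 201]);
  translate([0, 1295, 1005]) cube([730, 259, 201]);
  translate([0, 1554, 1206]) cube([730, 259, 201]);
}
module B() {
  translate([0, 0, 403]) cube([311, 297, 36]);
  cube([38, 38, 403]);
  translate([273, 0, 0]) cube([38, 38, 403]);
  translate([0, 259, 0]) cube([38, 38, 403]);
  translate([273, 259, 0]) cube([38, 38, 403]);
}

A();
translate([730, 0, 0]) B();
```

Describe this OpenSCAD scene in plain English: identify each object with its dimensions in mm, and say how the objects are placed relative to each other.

A is a run of 7 identical solid stair steps. Each tread is 730×259 mm and each step block is 201 mm high. Step 1 rests on the floor; step k is offset from step 1 by (k−1)×259 mm in y and (k−1)×201 mm in z.

B is a four-legged stool. The seat is a 311×297×36 mm slab whose top surface is at z = 439 mm; four square legs, each 38×38 mm in cross-section, run from the floor (z = 0) to the underside of the seat, each flush with a corner of the seat.

The stool is against the staircase's +x side, with their −y faces flush.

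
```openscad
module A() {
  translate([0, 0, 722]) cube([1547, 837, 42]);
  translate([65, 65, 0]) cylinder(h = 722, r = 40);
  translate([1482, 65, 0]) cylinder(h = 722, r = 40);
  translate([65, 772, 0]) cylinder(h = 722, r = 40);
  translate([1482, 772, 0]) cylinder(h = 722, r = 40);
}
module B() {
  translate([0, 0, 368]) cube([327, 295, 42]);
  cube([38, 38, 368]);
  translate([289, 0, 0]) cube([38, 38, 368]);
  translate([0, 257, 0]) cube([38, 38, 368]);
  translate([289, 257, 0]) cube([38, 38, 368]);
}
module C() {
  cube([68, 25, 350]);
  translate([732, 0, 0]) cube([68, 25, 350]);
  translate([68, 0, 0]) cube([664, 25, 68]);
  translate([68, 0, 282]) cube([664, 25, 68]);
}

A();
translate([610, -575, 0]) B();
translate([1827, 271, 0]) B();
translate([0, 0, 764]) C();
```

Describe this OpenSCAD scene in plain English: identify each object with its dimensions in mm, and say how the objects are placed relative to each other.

A is a rectangular dining table. The top is 1547×837×42 mm with its upper surface at z = 764 mm. It stands on four round legs of 80 mm diameter, each leg's bounding box inset 25 mm from the nearest pair of top edges, running from the floor to the underside of the top.

B is a four-legged stool. The seat is 327×295 mm, 42 mm thick, top at z = 410 mm. It stands on four square legs, each 38×38 mm in cross-section, from z = 0 to the seat underside, each flush with a corner of the seat.

C is a rectangular picture frame lying in the x–z plane (depth along y). The opening is 664 mm wide (x) by 214 mm tall (z), surrounded by a border 68 mm wide on all four sides. The frame is 25 mm deep and is made of two full-height vertical stiles with two horizontal rails fitted between them.

Two stools sit around the table at the −y, +x sides. The picture frame is on top of the table.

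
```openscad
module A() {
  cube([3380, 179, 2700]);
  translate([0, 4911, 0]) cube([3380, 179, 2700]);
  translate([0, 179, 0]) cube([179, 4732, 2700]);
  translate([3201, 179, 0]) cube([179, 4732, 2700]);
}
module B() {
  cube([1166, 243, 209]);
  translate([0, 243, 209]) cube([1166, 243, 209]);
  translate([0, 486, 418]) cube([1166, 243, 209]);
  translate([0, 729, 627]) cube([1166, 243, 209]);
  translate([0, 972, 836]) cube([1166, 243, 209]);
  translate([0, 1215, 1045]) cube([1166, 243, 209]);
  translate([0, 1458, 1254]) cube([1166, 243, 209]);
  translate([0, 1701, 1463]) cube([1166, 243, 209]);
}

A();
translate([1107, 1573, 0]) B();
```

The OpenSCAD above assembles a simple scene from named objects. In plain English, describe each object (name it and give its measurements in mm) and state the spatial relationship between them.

A is a box-shaped house frame (walls only): outside footprint 3380×5090 mm, wall height 2700 mm, wall thickness 179 mm. The two y-facing walls run the full x-width; the two x-facing walls fit between the inner faces of the y-facing walls.

B is a straight staircase of 8 solid steps. Each step is 1166 mm wide (x), 243 mm deep (y, the going) and 209 mm tall (the rise). The first step rests on the floor; each subsequent step sits one going further in +y and one rise higher in +z, directly behind and above the previous step with no overlap.

The staircase sits inside the house frame, centred.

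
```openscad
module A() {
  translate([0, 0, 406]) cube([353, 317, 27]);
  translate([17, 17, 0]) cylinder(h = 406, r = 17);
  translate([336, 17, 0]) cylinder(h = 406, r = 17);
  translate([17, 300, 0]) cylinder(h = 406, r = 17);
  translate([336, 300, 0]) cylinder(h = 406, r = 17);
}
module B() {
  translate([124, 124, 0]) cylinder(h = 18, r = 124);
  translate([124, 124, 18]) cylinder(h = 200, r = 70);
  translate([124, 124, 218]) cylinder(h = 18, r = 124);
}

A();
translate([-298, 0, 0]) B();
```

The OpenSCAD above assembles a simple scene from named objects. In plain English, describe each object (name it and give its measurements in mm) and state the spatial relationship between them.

A is a four-legged stool. The seat is a 353×317×27 mm slab whose top surface is at z = 433 mm; four round legs, each 34 mm in diameter, run from the floor (z = 0) to the underside of the seat, each leg's axis is inset half a diameter from the nearest pair of seat edges (so the leg's bounding box is flush with the corner).

B is a spool: two coaxial disc flanges of radius 124 mm and thickness 18 mm, joined by a core cylinder of radius 70 mm and height 200 mm. The lower flange rests on z = 0 and the three cylinders share a vertical axis.

The spool is on the floor beside the stool on its −x side.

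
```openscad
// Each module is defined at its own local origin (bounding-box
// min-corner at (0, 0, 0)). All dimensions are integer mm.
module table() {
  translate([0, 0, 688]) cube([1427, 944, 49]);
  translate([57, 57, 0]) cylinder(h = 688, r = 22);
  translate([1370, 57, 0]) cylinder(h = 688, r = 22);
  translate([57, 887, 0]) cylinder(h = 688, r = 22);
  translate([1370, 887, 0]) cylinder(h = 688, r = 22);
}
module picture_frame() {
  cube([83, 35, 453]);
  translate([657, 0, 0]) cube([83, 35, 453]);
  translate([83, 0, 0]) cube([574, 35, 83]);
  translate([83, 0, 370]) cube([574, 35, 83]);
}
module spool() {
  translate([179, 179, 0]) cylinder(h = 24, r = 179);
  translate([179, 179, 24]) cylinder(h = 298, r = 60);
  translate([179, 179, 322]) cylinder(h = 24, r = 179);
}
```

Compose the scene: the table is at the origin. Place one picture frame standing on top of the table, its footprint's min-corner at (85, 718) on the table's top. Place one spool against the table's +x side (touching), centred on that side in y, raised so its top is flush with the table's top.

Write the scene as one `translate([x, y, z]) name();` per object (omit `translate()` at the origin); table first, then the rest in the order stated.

table();
translate([85, 718, 737]) picture_frame();
translate([1427, 293, 391]) spool();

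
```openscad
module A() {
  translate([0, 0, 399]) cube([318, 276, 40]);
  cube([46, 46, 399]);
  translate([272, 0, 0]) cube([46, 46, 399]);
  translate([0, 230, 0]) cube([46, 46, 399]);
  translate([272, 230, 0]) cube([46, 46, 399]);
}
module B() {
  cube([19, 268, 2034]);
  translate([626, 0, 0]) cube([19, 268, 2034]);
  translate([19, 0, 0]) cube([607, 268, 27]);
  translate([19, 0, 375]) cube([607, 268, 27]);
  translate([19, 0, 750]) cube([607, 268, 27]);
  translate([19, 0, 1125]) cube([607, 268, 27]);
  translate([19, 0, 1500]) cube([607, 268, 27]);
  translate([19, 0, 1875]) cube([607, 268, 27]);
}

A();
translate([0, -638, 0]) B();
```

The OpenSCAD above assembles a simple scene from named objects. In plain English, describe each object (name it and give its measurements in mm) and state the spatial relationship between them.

A is a four-legged stool. The seat is a 318×276×40 mm slab whose top surface is at z = 439 mm; four square legs, each 46×46 mm in cross-section, run from the floor (z = 0) to the underside of the seat, each flush with a corner of the seat.

B is an open bookshelf. Two side panels, each 19 mm thick, 268 mm deep and 2034 mm tall, stand 645 mm apart (outside-to-outside). Between them sit 6 shelves, each 27 mm thick and 268 mm deep, spanning the full gap between the sides. The bottom shelf rests on the floor (its underside at z = 0) and the clear gap between one shelf's top and the next shelf's underside is 348 mm.

The bookshelf is on the floor beside the stool on its −y side.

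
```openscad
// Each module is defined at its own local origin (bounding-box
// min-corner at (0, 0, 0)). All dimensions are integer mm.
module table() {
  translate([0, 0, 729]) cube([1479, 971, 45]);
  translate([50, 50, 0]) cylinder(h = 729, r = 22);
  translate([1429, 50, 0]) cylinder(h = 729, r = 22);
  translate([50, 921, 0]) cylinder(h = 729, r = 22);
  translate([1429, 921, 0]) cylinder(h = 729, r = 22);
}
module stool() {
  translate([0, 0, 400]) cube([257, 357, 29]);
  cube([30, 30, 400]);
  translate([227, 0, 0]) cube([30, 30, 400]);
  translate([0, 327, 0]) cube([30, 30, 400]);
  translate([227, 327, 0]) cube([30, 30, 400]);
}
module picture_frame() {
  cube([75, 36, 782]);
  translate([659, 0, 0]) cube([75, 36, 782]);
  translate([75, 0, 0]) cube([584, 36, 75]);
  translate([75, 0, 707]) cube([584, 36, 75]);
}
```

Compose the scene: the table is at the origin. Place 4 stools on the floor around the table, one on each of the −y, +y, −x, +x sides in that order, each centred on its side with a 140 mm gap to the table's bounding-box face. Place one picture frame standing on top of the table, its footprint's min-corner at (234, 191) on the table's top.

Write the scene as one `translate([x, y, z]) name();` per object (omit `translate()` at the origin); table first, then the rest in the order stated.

table();
translate([611, -497, 0]) stool();
translate([611, 1111, 0]) stool();
translate([-397, 307, 0]) stool();
translate([1619, 307, 0]) stool();
translate([234, 191, 774]) picture_frame();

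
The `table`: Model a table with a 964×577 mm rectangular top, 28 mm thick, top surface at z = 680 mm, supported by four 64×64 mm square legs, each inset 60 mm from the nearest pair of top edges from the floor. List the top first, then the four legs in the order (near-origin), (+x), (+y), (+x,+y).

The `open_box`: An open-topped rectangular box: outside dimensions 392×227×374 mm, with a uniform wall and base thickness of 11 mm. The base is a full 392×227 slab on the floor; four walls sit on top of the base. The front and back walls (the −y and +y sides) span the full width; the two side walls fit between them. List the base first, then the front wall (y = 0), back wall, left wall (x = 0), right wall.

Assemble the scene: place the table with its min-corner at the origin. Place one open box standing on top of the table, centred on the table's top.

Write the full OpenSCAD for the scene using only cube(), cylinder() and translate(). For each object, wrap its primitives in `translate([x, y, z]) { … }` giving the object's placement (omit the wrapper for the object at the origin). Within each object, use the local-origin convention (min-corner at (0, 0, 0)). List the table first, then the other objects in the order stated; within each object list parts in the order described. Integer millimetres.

translate([0, 0, 652]) cube([964, 577, 28]);
translate([60, 60, 0]) cube([64, 64, 652]);
translate([840, 60, 0]) cube([64, 64, 652]);
translate([60, 453, 0]) cube([64, 64, 652]);
translate([840, 453, 0]) cube([64, 64, 652]);
translate([286, 175, 680]) {
  cube([392, 227, 11]);
  translate([0, 0, 11]) cube([392, 11, 363]);
  translate([0, 216, 11]) cube([392, 11, 363]);
  translate([0, 11, 11]) cube([11, 205, 363]);
  translate([381, 11, 11]) cube([11, 205, 363]);
}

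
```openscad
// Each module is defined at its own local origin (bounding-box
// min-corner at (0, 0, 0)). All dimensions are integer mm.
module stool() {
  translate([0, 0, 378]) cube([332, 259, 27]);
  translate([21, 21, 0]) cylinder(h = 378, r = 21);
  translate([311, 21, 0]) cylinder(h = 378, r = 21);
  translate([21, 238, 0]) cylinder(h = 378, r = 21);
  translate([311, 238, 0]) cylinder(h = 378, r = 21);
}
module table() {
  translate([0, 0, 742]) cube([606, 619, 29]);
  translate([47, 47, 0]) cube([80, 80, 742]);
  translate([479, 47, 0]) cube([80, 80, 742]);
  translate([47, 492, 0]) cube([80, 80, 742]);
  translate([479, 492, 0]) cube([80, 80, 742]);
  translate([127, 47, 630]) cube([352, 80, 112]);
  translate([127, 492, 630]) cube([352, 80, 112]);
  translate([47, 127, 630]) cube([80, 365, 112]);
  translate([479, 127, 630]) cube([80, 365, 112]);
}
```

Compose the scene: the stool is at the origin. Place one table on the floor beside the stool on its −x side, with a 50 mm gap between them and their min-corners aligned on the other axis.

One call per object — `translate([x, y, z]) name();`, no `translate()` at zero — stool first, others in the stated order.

stool();
translate([-656, 0, 0]) table();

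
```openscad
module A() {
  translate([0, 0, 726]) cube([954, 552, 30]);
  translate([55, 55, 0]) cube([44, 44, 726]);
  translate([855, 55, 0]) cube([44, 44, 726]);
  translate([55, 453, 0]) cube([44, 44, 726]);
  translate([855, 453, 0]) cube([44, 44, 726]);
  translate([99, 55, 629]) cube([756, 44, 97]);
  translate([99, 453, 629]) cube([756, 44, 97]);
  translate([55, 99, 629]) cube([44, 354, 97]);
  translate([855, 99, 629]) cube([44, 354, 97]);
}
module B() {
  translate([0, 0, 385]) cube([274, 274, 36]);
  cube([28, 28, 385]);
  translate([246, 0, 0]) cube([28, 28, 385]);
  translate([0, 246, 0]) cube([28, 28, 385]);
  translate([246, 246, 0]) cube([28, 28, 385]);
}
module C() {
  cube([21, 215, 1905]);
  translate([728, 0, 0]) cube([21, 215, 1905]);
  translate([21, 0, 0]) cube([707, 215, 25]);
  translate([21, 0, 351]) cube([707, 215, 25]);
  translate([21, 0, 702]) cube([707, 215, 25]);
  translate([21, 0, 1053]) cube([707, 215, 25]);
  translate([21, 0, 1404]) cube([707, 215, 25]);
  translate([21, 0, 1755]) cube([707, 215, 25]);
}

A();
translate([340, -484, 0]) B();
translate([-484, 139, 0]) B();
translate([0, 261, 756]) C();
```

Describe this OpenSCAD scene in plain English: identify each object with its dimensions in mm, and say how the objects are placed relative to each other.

A is a table with a 954×552 mm rectangular top, 30 mm thick, top surface at z = 756 mm, supported by four 44×44 mm square legs, each inset 55 mm from the nearest pair of top edges, running from the floor. Four apron rails, 44 mm thick and 97 mm tall, run between adjacent legs with their top edges flush with the underside of the top and their outer faces flush with the legs' outer faces.

B is a simple wooden stool: a rectangular seat 274 mm (x) by 274 mm (y), 36 mm thick, top face at z = 421 mm, on four square legs, each 28×28 mm in cross-section. The legs rest on z = 0, each flush with a corner of the seat.

C is an open bookshelf. Two side panels, each 21 mm thick, 215 mm deep and 1905 mm tall, stand 749 mm apart (outside-to-outside). Between them sit 6 shelves, each 25 mm thick and 215 mm deep, spanning the full gap between the sides. The bottom shelf rests on the floor (its underside at z = 0) and the clear gap between one shelf's top and the next shelf's underside is 326 mm.

Two stools sit around the table at the −y, −x sides. The bookshelf is on top of the table.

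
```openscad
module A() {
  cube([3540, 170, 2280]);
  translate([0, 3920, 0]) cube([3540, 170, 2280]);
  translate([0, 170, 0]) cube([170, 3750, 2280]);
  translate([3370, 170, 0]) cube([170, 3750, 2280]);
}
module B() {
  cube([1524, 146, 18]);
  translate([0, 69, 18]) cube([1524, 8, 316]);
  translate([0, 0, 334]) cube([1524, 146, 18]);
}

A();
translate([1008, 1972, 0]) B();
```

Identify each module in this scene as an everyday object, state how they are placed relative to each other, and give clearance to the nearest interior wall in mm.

A is a house frame. B is an I-beam. The I-beam sits inside the house frame, centred. The clearance to the nearest interior wall is 838 mm.

Clearances: x = 838, y = 1802; minimum 838 mm.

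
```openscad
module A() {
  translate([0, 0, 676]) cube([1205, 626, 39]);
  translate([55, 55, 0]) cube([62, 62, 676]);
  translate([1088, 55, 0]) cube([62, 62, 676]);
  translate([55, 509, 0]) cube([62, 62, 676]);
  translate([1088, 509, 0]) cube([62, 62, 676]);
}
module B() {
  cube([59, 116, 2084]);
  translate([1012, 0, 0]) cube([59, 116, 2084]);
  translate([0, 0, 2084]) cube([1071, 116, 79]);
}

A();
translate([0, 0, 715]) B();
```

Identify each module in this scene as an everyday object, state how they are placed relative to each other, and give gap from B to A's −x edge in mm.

A is a table. B is a door frame. The door frame is on top of the table. The gap from the door frame to the table's −x edge is 0 mm.

The door frame's min-x is at 0; the table's min-x is 0; gap = 0 mm.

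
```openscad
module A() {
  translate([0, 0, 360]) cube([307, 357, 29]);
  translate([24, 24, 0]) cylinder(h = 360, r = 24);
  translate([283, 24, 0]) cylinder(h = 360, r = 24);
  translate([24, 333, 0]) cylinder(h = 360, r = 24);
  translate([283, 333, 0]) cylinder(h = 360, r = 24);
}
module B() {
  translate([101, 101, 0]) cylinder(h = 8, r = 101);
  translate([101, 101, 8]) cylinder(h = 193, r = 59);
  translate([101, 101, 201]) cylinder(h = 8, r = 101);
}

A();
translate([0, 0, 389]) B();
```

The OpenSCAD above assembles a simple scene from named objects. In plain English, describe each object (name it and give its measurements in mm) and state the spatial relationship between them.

A is a four-legged stool. The seat is 307×357 mm, 29 mm thick, top at z = 389 mm. It stands on four round legs, each 48 mm in diameter, from z = 0 to the seat underside, each leg's axis is inset half a diameter from the nearest pair of seat edges (so the leg's bounding box is flush with the corner).

B is a spool: two coaxial disc flanges of radius 101 mm and thickness 8 mm, joined by a core cylinder of radius 59 mm and height 193 mm. The lower flange rests on z = 0 and the three cylinders share a vertical axis.

The spool is on top of the stool.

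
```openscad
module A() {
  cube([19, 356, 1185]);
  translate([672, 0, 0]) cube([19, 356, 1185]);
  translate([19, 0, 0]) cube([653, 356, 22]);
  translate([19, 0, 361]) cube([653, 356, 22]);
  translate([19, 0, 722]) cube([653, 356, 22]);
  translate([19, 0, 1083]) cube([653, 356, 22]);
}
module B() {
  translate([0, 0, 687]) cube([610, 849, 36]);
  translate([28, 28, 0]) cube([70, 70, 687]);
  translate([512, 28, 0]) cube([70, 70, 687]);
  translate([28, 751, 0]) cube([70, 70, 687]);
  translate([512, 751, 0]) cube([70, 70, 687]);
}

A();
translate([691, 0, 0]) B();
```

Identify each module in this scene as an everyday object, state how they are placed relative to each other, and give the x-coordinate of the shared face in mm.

The bookshelf's +x face and the table's −x face are both at x = 691 mm.

A is a bookshelf. B is a table. The table is against the bookshelf's +x side, with their −y faces flush. The x-coordinate of the shared face is 691 mm.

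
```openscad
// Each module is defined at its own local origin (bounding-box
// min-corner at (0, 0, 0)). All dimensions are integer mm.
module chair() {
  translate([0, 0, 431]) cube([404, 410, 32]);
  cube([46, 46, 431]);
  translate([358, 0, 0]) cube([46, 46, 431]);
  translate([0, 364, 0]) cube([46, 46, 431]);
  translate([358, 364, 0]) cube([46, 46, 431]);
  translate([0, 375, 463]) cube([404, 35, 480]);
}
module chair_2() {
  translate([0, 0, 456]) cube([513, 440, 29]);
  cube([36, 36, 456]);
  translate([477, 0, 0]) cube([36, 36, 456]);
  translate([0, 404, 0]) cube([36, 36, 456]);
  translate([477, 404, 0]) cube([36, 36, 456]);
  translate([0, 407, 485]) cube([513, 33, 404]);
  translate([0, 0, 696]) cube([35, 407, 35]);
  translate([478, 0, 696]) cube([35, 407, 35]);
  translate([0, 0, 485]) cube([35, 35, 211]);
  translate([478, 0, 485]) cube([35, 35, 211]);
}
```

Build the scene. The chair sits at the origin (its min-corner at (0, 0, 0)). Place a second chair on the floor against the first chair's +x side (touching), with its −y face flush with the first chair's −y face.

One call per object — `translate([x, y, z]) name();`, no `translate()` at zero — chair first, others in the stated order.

chair();
translate([404, 0, 0]) chair_2();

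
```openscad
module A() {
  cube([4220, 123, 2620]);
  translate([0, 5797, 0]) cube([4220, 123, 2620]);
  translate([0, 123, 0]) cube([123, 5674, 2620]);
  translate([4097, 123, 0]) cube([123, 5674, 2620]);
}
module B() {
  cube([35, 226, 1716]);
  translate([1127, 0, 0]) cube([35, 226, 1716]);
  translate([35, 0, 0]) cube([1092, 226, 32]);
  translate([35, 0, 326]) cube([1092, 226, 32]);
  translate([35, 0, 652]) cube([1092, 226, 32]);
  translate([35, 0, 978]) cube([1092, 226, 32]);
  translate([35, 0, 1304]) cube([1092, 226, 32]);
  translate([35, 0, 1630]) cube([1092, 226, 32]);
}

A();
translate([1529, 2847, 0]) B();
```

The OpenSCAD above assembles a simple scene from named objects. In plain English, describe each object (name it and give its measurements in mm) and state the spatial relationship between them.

A is the wall frame of a small rectangular building: four walls, each 2620 mm tall and 123 mm thick, enclosing a footprint 4220 mm (x) by 5920 mm (y) outside-to-outside, with no floor or roof. The front and back walls (the −y and +y sides) span the full width; the two side walls fit between them.

B is an open bookshelf. Two side panels, each 35 mm thick, 226 mm deep and 1716 mm tall, stand 1162 mm apart (outside-to-outside). Between them sit 6 shelves, each 32 mm thick and 226 mm deep, spanning the full gap between the sides. The bottom shelf rests on the floor (its underside at z = 0) and the clear gap between one shelf's top and the next shelf's underside is 294 mm.

The bookshelf sits inside the house frame, centred.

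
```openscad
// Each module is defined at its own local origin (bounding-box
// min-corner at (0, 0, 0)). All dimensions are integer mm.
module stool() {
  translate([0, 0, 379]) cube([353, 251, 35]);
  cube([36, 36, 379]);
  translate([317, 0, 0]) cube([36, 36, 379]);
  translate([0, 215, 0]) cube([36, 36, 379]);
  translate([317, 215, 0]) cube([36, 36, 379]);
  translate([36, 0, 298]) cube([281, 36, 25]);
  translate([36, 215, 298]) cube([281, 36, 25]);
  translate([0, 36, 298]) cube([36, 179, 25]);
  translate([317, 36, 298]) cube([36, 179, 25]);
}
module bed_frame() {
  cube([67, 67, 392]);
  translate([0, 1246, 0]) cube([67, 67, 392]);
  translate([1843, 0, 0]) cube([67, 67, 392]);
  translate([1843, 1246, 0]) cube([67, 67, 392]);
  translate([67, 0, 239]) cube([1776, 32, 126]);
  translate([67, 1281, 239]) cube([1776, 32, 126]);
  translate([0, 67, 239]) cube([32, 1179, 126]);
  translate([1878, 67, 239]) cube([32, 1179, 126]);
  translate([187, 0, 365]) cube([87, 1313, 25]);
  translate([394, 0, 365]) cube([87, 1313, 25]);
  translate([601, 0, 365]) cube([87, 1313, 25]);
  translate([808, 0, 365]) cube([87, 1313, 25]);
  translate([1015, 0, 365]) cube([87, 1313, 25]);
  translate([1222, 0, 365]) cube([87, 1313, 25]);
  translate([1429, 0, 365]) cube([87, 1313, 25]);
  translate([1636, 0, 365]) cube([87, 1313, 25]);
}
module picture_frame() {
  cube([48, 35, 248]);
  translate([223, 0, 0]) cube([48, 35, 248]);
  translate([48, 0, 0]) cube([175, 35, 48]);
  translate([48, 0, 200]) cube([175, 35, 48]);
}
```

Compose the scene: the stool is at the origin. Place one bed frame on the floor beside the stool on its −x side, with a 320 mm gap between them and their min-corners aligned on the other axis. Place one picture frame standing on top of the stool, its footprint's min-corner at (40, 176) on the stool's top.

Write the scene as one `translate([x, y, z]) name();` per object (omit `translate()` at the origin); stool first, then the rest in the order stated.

stool();
translate([-2230, 0, 0]) bed_frame();
translate([40, 176, 414]) picture_frame();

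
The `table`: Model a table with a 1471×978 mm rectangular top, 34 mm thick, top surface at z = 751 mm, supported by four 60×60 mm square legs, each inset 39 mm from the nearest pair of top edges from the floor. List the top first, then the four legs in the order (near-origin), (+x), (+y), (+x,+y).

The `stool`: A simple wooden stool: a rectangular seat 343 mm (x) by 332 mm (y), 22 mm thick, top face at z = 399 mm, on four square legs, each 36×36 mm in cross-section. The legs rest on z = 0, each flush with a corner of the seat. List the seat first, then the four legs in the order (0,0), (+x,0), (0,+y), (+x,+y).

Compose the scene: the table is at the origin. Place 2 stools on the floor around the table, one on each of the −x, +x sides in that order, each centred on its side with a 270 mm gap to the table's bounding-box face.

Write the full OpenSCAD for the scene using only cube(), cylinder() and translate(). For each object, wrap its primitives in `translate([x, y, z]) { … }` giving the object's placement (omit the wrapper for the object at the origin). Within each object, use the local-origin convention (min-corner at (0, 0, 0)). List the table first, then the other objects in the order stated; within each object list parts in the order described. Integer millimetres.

translate([0, 0, 717]) cube([1471, 978, 34]);
translate([39, 39, 0]) cube([60, 60, 717]);
translate([1372, 39, 0]) cube([60, 60, 717]);
translate([39, 879, 0]) cube([60, 60, 717]);
translate([1372, 879, 0]) cube([60, 60, 717]);
translate([-613, 323, 0]) {
  translate([0, 0, 377]) cube([343, 332, 22]);
  cube([36, 36, 377]);
  translate([307, 0, 0]) cube([36, 36, 377]);
  translate([0, 296, 0]) cube([36, 36, 377]);
  translate([307, 296, 0]) cube([36, 36, 377]);
}
translate([1741, 323, 0]) {
  translate([0, 0, 377]) cube([343, 332, 22]);
  cube([36, 36, 377]);
  translate([307, 0, 0]) cube([36, 36, 377]);
  translate([0, 296, 0]) cube([36, 36, 377]);
  translate([307, 296, 0]) cube([36, 36, 377]);
}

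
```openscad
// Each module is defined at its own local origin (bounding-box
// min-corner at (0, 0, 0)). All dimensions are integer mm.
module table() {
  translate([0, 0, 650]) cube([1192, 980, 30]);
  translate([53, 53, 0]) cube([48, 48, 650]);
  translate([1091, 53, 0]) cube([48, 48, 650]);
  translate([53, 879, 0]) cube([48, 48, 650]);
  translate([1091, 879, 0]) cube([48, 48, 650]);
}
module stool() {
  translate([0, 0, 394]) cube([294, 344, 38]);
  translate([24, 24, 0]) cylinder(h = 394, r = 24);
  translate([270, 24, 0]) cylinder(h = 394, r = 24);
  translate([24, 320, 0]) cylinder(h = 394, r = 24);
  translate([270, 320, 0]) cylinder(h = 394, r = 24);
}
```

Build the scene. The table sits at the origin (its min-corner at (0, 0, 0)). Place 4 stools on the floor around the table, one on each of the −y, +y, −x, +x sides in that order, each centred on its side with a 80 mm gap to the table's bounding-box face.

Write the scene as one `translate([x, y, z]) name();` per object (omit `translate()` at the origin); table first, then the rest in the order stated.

table();
translate([449, -424, 0]) stool();
translate([449, 1060, 0]) stool();
translate([-374, 318, 0]) stool();
translate([1272, 318, 0]) stool();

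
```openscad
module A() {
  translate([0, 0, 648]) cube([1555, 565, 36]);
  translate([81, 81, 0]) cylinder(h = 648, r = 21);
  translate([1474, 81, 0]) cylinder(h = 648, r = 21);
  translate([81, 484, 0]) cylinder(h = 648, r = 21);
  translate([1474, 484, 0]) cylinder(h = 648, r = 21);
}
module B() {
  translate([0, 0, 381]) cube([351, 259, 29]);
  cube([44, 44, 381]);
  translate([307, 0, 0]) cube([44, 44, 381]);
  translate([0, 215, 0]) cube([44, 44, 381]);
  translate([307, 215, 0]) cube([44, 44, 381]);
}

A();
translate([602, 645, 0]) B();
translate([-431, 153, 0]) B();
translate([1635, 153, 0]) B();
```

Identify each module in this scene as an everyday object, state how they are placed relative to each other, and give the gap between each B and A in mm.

Each stool's nearest face is 80 mm from the table's bounding box.

A is a table. B is a stool. Three stools sit around the table at the +y, −x, +x sides. The gap between each stool and the table is 80 mm.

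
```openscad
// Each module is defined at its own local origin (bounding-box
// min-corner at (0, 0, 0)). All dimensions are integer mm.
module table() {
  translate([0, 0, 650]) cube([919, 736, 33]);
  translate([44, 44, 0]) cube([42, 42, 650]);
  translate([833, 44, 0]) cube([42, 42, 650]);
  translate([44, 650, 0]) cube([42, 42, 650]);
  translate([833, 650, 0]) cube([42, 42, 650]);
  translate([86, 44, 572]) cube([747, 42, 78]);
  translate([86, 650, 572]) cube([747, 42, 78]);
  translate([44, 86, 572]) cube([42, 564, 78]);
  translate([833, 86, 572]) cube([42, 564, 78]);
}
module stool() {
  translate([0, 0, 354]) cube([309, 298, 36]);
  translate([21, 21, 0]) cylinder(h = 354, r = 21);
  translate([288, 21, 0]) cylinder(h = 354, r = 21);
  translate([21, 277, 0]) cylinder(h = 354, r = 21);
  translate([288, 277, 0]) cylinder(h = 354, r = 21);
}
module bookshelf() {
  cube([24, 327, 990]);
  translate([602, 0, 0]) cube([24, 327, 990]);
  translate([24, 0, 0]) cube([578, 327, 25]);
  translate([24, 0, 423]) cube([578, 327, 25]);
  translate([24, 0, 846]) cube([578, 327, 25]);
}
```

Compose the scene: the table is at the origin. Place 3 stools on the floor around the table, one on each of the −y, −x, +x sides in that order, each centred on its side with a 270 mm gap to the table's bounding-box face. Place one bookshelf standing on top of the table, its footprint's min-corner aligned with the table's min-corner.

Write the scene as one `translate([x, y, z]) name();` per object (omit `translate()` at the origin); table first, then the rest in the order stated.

table();
translate([305, -568, 0]) stool();
translate([-579, 219, 0]) stool();
translate([1189, 219, 0]) stool();
translate([0, 0, 683]) bookshelf();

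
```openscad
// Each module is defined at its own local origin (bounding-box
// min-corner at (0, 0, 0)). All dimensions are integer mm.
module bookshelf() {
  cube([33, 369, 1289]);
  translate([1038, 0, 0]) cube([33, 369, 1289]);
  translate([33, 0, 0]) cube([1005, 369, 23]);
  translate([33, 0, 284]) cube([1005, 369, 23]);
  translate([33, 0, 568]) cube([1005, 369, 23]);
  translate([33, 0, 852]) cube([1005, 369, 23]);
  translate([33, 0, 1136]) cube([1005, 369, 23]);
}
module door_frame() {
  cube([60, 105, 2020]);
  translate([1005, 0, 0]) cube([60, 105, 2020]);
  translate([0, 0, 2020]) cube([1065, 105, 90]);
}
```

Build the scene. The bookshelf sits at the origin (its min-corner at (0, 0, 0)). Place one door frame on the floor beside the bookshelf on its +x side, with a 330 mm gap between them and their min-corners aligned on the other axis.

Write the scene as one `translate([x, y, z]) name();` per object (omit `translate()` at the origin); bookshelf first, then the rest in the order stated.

bookshelf();
translate([1401, 0, 0]) door_frame();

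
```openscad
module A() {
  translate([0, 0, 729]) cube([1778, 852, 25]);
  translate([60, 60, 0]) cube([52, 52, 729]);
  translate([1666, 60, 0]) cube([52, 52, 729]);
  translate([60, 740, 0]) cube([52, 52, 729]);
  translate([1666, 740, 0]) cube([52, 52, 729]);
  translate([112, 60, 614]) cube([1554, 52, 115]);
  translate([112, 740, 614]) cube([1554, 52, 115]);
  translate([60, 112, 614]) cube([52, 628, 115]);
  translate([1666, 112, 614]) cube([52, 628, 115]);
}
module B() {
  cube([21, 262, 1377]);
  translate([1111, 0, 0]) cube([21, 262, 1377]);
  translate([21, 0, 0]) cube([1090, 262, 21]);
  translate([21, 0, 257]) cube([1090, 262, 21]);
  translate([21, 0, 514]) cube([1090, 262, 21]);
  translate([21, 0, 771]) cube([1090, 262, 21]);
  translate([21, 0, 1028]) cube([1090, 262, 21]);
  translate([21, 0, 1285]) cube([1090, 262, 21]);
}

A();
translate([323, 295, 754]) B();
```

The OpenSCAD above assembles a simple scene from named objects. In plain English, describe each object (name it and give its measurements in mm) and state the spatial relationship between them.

A is a rectangular dining table. The top is 1778×852×25 mm with its upper surface at z = 754 mm. It stands on four 52×52 mm square legs, each inset 60 mm from the nearest pair of top edges, running from the floor to the underside of the top. Four apron rails, 52 mm thick and 115 mm tall, run between adjacent legs with their top edges flush with the underside of the top and their outer faces flush with the legs' outer faces.

B is an open bookshelf. Two side panels, each 21 mm thick, 262 mm deep and 1377 mm tall, stand 1132 mm apart (outside-to-outside). Between them sit 6 shelves, each 21 mm thick and 262 mm deep, spanning the full gap between the sides. The bottom shelf rests on the floor (its underside at z = 0) and the clear gap between one shelf's top and the next shelf's underside is 236 mm.

The bookshelf is on top of the table, centred.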